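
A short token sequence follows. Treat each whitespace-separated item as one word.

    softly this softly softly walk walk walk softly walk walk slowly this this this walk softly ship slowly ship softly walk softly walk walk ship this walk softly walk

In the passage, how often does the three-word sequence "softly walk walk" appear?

Scanning the 27 overlapping trigram windows for "softly walk walk":
  position 4–6: softly walk walk
  position 8–10: softly walk walk
  position 22–24: softly walk walk

3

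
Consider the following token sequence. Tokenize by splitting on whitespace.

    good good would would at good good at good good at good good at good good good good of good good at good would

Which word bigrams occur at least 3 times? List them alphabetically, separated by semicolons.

at good; good at; good good

Bigram counts meeting the condition (at least 3 times):
  at good: 5
  good at: 4
  good good: 8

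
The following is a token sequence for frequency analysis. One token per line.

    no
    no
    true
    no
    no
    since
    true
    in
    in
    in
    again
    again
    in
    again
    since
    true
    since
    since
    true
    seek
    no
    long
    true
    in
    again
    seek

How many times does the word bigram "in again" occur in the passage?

Scanning the 25 overlapping bigram windows for "in again":
  position 10–11: in again
  position 13–14: in again
  position 24–25: in again

3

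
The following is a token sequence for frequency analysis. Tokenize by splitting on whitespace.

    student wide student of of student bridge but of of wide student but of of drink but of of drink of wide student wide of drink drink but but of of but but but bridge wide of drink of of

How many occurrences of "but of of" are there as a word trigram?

Scanning the 38 overlapping trigram windows for "but of of":
  position 8–10: but of of
  position 13–15: but of of
  position 17–19: but of of
  position 29–31: but of of

4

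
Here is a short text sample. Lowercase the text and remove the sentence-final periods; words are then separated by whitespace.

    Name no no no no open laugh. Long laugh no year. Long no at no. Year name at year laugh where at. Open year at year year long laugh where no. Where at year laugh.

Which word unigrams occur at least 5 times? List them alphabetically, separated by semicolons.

Unigram counts meeting the condition (at least 5 times):
  at: 5
  laugh: 5
  no: 8
  year: 7

at; laugh; no; year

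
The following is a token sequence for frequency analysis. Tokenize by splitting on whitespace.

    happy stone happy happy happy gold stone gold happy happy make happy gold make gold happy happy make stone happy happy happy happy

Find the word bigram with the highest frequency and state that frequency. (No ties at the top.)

Bigram frequencies (highest first):
  happy happy: 7
  stone happy: 2
  happy gold: 2
  gold happy: 2
  happy make: 2
  happy stone: 1
  … (6 more, each ≤ 1)

"happy happy", 7 times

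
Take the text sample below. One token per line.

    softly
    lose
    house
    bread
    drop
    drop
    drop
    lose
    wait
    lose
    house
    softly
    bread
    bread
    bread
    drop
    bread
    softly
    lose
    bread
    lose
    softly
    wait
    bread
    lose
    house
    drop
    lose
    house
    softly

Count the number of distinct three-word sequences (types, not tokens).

30 tokens → 28 trigram windows in total.
Repeated trigrams (each contributes count−1 duplicates):
  lose house softly: 2
1 duplicate windows → 28 − 1 = 27 distinct.

27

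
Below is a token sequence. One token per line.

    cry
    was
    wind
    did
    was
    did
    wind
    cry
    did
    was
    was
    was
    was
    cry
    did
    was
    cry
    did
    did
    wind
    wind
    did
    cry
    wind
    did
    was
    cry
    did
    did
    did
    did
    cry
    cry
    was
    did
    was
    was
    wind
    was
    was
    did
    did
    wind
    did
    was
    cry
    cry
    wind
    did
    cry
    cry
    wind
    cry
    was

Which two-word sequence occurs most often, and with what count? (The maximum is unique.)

"did was", 6 times

Bigram frequencies (highest first):
  did was: 6
  wind did: 5
  was was: 5
  did did: 5
  cry did: 4
  was cry: 4
  … (10 more, each ≤ 3)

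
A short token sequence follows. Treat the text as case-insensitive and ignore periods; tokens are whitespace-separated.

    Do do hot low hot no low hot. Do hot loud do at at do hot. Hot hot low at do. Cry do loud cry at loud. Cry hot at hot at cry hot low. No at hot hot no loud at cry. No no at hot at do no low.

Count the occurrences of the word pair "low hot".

2

Scanning the 50 overlapping bigram windows for "low hot":
  position 4–5: low hot
  position 7–8: low hot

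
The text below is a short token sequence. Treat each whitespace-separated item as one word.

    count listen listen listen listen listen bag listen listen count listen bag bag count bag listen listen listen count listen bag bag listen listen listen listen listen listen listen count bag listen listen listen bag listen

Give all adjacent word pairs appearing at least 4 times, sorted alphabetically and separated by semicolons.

bag listen; listen bag; listen listen

Bigram counts meeting the condition (at least 4 times):
  bag listen: 5
  listen bag: 4
  listen listen: 15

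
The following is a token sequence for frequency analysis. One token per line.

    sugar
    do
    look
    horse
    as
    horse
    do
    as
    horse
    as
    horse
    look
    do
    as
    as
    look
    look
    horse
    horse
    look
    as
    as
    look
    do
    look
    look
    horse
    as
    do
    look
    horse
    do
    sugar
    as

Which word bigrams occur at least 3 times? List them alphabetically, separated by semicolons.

Bigram counts meeting the condition (at least 3 times):
  as horse: 3
  do look: 3
  horse as: 3
  look horse: 4

as horse; do look; horse as; look horse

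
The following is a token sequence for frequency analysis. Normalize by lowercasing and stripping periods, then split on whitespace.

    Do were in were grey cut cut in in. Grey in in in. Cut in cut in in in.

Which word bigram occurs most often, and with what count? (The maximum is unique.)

"in in", 5 times

Bigram frequencies (highest first):
  in in: 5
  cut in: 3
  in cut: 2
  do were: 1
  were in: 1
  in were: 1
  … (5 more, each ≤ 1)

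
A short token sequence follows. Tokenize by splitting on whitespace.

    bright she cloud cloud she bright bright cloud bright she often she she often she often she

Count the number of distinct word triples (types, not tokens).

17 tokens → 15 trigram windows in total.
Repeated trigrams (each contributes count−1 duplicates):
  she often she: 3
2 duplicate windows → 15 − 2 = 13 distinct.

13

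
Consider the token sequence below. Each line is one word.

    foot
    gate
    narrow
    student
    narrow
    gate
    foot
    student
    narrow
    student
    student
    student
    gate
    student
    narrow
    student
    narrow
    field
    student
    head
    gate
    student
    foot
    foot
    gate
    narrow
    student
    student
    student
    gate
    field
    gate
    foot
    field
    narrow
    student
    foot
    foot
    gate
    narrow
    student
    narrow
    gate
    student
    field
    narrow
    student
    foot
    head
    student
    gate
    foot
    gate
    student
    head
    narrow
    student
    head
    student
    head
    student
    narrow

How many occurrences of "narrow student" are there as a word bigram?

8

Scanning the 61 overlapping bigram windows for "narrow student":
  position 3–4: narrow student
  position 9–10: narrow student
  position 15–16: narrow student
  position 26–27: narrow student
  position 35–36: narrow student
  position 40–41: narrow student
  position 46–47: narrow student
  position 56–57: narrow student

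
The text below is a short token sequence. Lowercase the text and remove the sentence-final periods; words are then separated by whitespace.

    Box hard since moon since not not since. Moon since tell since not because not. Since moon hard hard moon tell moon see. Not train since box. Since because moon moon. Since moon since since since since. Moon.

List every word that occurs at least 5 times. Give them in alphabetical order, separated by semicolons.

moon; not; since

Unigram counts meeting the condition (at least 5 times):
  moon: 9
  not: 5
  since: 13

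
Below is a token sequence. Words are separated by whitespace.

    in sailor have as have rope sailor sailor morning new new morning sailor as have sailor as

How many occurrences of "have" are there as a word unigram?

3

Scanning the 17 tokens for "have":
  position 3: have
  position 5: have
  position 15: have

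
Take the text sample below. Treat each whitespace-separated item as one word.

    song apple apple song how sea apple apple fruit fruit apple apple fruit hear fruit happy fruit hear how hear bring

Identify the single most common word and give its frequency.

Unigram frequencies (highest first):
  apple: 6
  fruit: 5
  hear: 3
  song: 2
  how: 2
  sea: 1
  … (2 more, each ≤ 1)

"apple", 6 times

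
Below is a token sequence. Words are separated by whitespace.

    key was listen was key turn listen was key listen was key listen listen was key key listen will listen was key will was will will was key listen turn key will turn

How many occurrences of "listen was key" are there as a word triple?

5

Scanning the 31 overlapping trigram windows for "listen was key":
  position 3–5: listen was key
  position 7–9: listen was key
  position 10–12: listen was key
  position 14–16: listen was key
  position 20–22: listen was key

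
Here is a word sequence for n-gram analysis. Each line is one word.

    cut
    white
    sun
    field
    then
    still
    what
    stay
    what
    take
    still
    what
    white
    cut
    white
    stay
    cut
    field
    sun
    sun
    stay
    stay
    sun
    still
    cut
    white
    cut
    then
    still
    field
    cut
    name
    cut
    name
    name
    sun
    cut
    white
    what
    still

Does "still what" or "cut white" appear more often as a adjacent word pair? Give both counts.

"still what": 2 occurrences
"cut white": 4 occurrences

"cut white" (4 vs 2)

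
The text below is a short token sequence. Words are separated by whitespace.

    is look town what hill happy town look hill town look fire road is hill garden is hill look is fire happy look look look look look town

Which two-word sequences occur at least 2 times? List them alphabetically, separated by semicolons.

is hill; look look; look town; town look

Bigram counts meeting the condition (at least 2 times):
  is hill: 2
  look look: 4
  look town: 2
  town look: 2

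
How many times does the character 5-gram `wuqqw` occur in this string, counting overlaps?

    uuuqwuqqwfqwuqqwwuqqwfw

Sliding a length-5 window over the 23 characters (19 positions):
  position 5–9: wuqqw
  position 12–16: wuqqw
  position 17–21: wuqqw

3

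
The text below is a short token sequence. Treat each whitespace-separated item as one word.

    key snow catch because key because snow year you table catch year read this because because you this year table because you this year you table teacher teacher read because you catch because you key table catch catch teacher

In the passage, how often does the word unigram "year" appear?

Scanning the 39 tokens for "year":
  position 8: year
  position 12: year
  position 19: year
  position 24: year

4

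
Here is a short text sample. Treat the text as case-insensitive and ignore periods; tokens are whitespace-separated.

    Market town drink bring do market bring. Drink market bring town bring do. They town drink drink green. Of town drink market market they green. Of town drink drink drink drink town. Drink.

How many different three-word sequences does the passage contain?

33 tokens → 31 trigram windows in total.
Repeated trigrams (each contributes count−1 duplicates):
  drink drink drink: 2
  green of town: 2
  of town drink: 2
  town drink drink: 2
4 duplicate windows → 31 − 4 = 27 distinct.

27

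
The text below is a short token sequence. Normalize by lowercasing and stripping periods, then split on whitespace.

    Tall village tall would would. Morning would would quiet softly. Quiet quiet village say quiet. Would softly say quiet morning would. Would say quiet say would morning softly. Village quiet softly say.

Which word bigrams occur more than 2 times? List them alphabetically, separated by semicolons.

say quiet; would would

Bigram counts meeting the condition (more than 2 times):
  say quiet: 3
  would would: 3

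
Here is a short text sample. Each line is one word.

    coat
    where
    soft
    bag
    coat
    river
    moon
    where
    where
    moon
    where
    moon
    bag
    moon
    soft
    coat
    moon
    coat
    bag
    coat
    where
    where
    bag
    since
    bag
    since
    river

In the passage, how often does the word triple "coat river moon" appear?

1

Scanning the 25 overlapping trigram windows for "coat river moon":
  position 5–7: coat river moon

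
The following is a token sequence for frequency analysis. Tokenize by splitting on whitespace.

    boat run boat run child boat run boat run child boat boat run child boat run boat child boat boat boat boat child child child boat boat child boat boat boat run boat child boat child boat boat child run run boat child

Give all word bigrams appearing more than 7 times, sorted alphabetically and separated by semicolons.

Bigram counts meeting the condition (more than 7 times):
  boat boat: 8
  child boat: 8

boat boat; child boat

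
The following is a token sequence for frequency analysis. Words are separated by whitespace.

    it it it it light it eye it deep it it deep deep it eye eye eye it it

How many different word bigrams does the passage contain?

9

19 tokens → 18 bigram windows in total.
Repeated bigrams (each contributes count−1 duplicates):
  it it: 5
  deep it: 2
  eye eye: 2
  eye it: 2
  it deep: 2
  it eye: 2
9 duplicate windows → 18 − 9 = 9 distinct.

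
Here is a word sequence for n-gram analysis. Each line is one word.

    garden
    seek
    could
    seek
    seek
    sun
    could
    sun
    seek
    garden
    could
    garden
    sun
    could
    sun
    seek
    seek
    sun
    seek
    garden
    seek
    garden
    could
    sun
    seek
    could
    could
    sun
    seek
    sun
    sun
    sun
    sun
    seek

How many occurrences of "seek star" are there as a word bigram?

0

Scanning the 33 overlapping bigram windows for "seek star":
  (none found)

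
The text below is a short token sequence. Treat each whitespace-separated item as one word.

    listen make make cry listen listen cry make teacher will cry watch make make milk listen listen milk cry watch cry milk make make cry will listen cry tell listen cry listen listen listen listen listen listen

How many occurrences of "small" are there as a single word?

0

Scanning the 37 tokens for "small":
  (none found)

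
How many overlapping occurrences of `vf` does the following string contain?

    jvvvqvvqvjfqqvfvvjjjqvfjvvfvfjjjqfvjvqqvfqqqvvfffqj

Sliding a length-2 window over the 51 characters (50 positions):
  position 14–15: vf
  position 22–23: vf
  position 26–27: vf
  position 28–29: vf
  position 40–41: vf
  position 46–47: vf

6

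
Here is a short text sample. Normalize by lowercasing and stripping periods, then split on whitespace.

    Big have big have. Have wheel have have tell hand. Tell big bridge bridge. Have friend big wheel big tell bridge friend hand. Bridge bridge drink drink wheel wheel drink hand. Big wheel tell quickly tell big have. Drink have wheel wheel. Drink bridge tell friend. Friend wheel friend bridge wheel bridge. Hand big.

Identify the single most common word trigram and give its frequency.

"wheel wheel drink", 2 times

Trigram frequencies (highest first):
  wheel wheel drink: 2
  big have big: 1
  have big have: 1
  big have have: 1
  have have wheel: 1
  have wheel have: 1
  … (45 more, each ≤ 1)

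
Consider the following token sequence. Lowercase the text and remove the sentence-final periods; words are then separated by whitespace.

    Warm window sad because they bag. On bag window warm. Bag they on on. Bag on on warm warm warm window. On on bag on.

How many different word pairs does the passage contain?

25 tokens → 24 bigram windows in total.
Repeated bigrams (each contributes count−1 duplicates):
  bag on: 3
  on bag: 3
  on on: 3
  warm warm: 2
  warm window: 2
8 duplicate windows → 24 − 8 = 16 distinct.

16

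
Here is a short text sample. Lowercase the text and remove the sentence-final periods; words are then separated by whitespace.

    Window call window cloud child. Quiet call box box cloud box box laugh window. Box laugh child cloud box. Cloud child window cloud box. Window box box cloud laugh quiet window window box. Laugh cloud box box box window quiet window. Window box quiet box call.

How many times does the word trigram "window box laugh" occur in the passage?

2

Scanning the 44 overlapping trigram windows for "window box laugh":
  position 14–16: window box laugh
  position 32–34: window box laugh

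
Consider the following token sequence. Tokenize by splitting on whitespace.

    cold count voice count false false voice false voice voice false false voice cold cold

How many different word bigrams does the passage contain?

10

15 tokens → 14 bigram windows in total.
Repeated bigrams (each contributes count−1 duplicates):
  false voice: 3
  false false: 2
  voice false: 2
4 duplicate windows → 14 − 4 = 10 distinct.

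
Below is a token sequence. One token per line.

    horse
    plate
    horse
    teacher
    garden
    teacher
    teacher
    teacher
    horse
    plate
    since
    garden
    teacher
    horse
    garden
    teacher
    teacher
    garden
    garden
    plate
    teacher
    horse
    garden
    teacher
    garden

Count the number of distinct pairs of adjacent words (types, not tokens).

25 tokens → 24 bigram windows in total.
Repeated bigrams (each contributes count−1 duplicates):
  garden teacher: 4
  teacher garden: 3
  teacher horse: 3
  teacher teacher: 3
  horse garden: 2
  horse plate: 2
11 duplicate windows → 24 − 11 = 13 distinct.

13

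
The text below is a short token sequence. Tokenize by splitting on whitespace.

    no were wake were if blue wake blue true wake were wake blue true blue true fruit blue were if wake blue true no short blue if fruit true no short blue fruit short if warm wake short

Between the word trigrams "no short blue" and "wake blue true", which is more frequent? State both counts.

"wake blue true" (3 vs 2)

"no short blue": 2 occurrences
"wake blue true": 3 occurrences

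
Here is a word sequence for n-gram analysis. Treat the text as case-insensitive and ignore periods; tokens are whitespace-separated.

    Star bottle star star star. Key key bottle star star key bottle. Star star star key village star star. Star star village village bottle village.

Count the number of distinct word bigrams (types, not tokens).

25 tokens → 24 bigram windows in total.
Repeated bigrams (each contributes count−1 duplicates):
  star star: 8
  bottle star: 3
  star key: 3
  key bottle: 2
12 duplicate windows → 24 − 12 = 12 distinct.

12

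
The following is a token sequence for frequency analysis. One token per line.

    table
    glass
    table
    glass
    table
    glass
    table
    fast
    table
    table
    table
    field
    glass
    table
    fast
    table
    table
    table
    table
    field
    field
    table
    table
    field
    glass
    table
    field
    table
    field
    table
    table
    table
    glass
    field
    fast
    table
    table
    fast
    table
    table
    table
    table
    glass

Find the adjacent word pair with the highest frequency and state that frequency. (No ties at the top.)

Bigram frequencies (highest first):
  table table: 12
  table glass: 5
  glass table: 5
  table field: 5
  fast table: 4
  table fast: 3
  … (5 more, each ≤ 3)

"table table", 12 times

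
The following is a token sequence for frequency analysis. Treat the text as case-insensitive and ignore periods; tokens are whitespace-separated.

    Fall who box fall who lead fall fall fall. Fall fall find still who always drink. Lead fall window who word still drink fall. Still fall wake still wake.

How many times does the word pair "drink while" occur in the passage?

Scanning the 28 overlapping bigram windows for "drink while":
  (none found)

0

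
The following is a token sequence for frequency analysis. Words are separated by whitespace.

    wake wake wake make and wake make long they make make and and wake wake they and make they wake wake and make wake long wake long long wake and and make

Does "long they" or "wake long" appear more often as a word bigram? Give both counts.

"wake long" (2 vs 1)

"long they": 1 occurrence
"wake long": 2 occurrences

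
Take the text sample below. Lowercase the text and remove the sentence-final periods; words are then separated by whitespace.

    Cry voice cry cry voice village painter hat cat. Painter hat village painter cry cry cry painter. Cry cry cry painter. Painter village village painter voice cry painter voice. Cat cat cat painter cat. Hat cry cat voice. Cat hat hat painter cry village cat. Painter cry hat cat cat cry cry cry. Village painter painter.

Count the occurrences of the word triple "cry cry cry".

3

Scanning the 54 overlapping trigram windows for "cry cry cry":
  position 14–16: cry cry cry
  position 18–20: cry cry cry
  position 51–53: cry cry cry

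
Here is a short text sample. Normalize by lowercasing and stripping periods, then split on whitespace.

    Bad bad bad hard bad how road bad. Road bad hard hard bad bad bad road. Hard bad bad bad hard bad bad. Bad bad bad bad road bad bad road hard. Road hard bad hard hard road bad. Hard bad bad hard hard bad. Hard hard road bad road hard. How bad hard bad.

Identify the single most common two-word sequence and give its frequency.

Bigram frequencies (highest first):
  bad bad: 13
  bad hard: 8
  hard bad: 8
  road bad: 5
  bad road: 5
  hard hard: 4
  … (6 more, each ≤ 4)

"bad bad", 13 times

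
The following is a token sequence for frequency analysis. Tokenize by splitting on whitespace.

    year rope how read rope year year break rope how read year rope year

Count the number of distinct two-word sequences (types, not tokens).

14 tokens → 13 bigram windows in total.
Repeated bigrams (each contributes count−1 duplicates):
  how read: 2
  rope how: 2
  rope year: 2
  year rope: 2
4 duplicate windows → 13 − 4 = 9 distinct.

9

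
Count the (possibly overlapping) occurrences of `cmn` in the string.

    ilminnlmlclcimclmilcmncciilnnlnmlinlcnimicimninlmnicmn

2

Sliding a length-3 window over the 54 characters (52 positions):
  position 20–22: cmn
  position 52–54: cmn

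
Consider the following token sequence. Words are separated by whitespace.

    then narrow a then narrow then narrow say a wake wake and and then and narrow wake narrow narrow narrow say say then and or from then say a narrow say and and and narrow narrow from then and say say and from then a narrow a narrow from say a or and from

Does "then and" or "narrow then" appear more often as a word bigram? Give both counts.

"then and": 3 occurrences
"narrow then": 1 occurrence

"then and" (3 vs 1)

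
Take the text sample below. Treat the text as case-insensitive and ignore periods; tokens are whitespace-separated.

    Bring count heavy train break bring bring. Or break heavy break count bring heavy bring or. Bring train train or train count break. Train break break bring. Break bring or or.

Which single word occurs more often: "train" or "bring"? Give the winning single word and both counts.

"bring" (8 vs 5)

"train": 5 occurrences
"bring": 8 occurrences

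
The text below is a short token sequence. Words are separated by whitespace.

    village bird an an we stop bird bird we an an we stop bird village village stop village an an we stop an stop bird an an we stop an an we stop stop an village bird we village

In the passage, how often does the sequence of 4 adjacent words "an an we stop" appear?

Scanning the 36 overlapping 4-gram windows for "an an we stop":
  position 3–6: an an we stop
  position 10–13: an an we stop
  position 19–22: an an we stop
  position 26–29: an an we stop
  position 30–33: an an we stop

5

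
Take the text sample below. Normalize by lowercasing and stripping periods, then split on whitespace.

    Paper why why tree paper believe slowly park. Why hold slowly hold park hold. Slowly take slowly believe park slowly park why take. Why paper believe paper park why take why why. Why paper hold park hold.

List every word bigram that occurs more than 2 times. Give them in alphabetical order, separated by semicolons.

Bigram counts meeting the condition (more than 2 times):
  park why: 3
  why why: 3

park why; why why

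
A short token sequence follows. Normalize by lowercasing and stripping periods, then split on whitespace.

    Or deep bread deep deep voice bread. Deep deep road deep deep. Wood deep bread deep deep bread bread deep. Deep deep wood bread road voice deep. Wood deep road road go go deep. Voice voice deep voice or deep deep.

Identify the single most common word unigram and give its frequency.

"deep", 19 times

Unigram frequencies (highest first):
  deep: 19
  bread: 6
  voice: 5
  road: 4
  wood: 3
  or: 2
  … (1 more, each ≤ 2)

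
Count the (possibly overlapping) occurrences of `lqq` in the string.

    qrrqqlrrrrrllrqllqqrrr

Sliding a length-3 window over the 22 characters (20 positions):
  position 17–19: lqq

1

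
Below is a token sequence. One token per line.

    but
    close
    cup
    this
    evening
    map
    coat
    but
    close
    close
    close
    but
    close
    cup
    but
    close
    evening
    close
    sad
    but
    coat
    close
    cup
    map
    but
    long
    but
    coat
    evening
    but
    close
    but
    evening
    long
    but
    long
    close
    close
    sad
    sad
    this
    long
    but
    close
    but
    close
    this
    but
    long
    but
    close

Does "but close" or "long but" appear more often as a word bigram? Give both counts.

"but close": 8 occurrences
"long but": 4 occurrences

"but close" (8 vs 4)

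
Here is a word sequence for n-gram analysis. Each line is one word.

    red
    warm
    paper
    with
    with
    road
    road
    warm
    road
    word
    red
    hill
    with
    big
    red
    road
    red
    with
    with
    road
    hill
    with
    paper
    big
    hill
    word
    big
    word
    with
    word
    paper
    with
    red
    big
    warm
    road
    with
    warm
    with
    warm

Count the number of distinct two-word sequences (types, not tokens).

40 tokens → 39 bigram windows in total.
Repeated bigrams (each contributes count−1 duplicates):
  hill with: 2
  paper with: 2
  warm road: 2
  with road: 2
  with warm: 2
  with with: 2
6 duplicate windows → 39 − 6 = 33 distinct.

33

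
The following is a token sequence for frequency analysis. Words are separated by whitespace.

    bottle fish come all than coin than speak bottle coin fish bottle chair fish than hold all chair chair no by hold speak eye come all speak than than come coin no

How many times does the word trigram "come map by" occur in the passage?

Scanning the 30 overlapping trigram windows for "come map by":
  (none found)

0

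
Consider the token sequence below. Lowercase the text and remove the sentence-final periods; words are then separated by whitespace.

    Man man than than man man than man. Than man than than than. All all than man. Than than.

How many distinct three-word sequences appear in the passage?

19 tokens → 17 trigram windows in total.
Repeated trigrams (each contributes count−1 duplicates):
  man than than: 3
  than man than: 3
  man man than: 2
  man than man: 2
6 duplicate windows → 17 − 6 = 11 distinct.

11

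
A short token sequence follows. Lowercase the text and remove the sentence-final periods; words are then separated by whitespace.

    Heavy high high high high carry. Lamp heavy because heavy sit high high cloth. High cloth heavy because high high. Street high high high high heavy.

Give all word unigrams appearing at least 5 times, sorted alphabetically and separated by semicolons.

heavy; high

Unigram counts meeting the condition (at least 5 times):
  heavy: 5
  high: 13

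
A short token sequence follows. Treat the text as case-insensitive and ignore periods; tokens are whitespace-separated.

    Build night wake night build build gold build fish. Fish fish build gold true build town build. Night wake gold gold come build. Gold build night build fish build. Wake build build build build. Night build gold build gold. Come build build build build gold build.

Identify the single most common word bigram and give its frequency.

Bigram frequencies (highest first):
  build build: 7
  build gold: 6
  build night: 4
  gold build: 4
  night build: 3
  night wake: 2
  … (14 more, each ≤ 2)

"build build", 7 times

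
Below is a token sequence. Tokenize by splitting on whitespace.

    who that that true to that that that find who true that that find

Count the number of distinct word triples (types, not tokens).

11

14 tokens → 12 trigram windows in total.
Repeated trigrams (each contributes count−1 duplicates):
  that that find: 2
1 duplicate windows → 12 − 1 = 11 distinct.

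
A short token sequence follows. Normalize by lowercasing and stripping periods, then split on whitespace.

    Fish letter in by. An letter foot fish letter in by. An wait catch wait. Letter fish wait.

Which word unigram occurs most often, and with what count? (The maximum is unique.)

Unigram frequencies (highest first):
  letter: 4
  fish: 3
  wait: 3
  in: 2
  by: 2
  an: 2
  … (2 more, each ≤ 1)

"letter", 4 times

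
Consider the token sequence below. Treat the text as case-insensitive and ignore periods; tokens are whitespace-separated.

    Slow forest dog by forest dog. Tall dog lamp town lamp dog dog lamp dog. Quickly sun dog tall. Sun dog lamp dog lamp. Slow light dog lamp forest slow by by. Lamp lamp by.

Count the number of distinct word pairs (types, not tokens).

25

35 tokens → 34 bigram windows in total.
Repeated bigrams (each contributes count−1 duplicates):
  dog lamp: 5
  lamp dog: 3
  dog tall: 2
  forest dog: 2
  sun dog: 2
9 duplicate windows → 34 − 9 = 25 distinct.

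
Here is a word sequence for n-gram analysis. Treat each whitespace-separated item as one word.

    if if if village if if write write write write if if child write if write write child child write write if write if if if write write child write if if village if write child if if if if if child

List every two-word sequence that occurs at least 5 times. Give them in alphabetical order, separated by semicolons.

if if; if write; write if; write write

Bigram counts meeting the condition (at least 5 times):
  if if: 11
  if write: 5
  write if: 5
  write write: 6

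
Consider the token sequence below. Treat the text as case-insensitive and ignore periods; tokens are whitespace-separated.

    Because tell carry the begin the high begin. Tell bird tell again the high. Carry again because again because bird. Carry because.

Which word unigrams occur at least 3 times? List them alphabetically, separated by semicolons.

again; because; carry; tell; the

Unigram counts meeting the condition (at least 3 times):
  again: 3
  because: 4
  carry: 3
  tell: 3
  the: 3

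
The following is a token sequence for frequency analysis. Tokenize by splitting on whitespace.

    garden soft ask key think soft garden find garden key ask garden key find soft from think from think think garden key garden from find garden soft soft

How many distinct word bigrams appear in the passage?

22

28 tokens → 27 bigram windows in total.
Repeated bigrams (each contributes count−1 duplicates):
  garden key: 3
  find garden: 2
  from think: 2
  garden soft: 2
5 duplicate windows → 27 − 5 = 22 distinct.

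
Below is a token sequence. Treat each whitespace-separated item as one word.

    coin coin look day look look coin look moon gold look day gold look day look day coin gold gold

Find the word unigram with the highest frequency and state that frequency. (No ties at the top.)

"look", 7 times

Unigram frequencies (highest first):
  look: 7
  coin: 4
  day: 4
  gold: 4
  moon: 1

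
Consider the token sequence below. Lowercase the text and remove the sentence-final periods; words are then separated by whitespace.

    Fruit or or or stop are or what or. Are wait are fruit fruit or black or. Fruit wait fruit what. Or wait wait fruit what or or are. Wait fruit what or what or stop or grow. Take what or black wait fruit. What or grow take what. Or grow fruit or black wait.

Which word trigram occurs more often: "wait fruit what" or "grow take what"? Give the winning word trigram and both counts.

"wait fruit what": 4 occurrences
"grow take what": 2 occurrences

"wait fruit what" (4 vs 2)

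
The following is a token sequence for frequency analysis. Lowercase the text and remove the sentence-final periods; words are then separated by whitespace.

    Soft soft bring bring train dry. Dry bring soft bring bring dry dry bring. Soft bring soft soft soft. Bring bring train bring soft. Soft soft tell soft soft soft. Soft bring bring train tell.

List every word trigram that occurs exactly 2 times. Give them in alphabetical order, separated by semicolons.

bring soft bring; bring soft soft; dry bring soft; dry dry bring

Trigram counts meeting the condition (exactly 2 times):
  bring soft bring: 2
  bring soft soft: 2
  dry bring soft: 2
  dry dry bring: 2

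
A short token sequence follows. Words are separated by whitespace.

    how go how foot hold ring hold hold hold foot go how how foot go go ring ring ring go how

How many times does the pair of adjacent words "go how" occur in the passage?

Scanning the 20 overlapping bigram windows for "go how":
  position 2–3: go how
  position 11–12: go how
  position 20–21: go how

3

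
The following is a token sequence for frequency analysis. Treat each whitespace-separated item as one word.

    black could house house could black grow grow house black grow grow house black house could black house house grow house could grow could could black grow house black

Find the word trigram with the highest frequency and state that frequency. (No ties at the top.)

"grow house black", 3 times

Trigram frequencies (highest first):
  grow house black: 3
  house could black: 2
  could black grow: 2
  black grow grow: 2
  grow grow house: 2
  black could house: 1
  … (15 more, each ≤ 1)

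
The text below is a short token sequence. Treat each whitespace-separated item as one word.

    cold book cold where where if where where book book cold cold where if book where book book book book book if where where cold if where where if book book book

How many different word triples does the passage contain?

32 tokens → 30 trigram windows in total.
Repeated trigrams (each contributes count−1 duplicates):
  book book book: 4
  if where where: 3
  where book book: 2
  where if book: 2
  where where if: 2
8 duplicate windows → 30 − 8 = 22 distinct.

22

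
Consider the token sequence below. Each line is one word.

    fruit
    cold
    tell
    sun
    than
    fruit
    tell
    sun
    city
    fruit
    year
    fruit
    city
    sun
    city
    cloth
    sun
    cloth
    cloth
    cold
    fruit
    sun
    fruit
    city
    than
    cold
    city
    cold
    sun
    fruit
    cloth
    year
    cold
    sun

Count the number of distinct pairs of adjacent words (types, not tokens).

34 tokens → 33 bigram windows in total.
Repeated bigrams (each contributes count−1 duplicates):
  cold sun: 2
  fruit city: 2
  sun city: 2
  sun fruit: 2
  tell sun: 2
5 duplicate windows → 33 − 5 = 28 distinct.

28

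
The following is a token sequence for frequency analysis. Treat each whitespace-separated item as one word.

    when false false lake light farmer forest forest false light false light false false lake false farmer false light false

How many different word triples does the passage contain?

15

20 tokens → 18 trigram windows in total.
Repeated trigrams (each contributes count−1 duplicates):
  false light false: 3
  false false lake: 2
3 duplicate windows → 18 − 3 = 15 distinct.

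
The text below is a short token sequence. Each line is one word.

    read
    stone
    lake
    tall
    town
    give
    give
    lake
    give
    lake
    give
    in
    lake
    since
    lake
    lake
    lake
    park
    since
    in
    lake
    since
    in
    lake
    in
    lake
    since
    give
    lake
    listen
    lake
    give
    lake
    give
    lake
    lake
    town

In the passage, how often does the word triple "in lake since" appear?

3

Scanning the 35 overlapping trigram windows for "in lake since":
  position 12–14: in lake since
  position 20–22: in lake since
  position 25–27: in lake since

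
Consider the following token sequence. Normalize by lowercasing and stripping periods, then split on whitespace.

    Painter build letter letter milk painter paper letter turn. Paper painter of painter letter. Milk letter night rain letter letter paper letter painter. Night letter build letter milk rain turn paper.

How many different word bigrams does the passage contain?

24

31 tokens → 30 bigram windows in total.
Repeated bigrams (each contributes count−1 duplicates):
  letter milk: 3
  build letter: 2
  letter letter: 2
  paper letter: 2
  turn paper: 2
6 duplicate windows → 30 − 6 = 24 distinct.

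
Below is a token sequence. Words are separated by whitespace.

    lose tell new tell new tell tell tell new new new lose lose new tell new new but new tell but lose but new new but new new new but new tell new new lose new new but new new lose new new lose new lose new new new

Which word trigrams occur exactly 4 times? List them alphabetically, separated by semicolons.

new but new; new lose new; new new but; new new lose

Trigram counts meeting the condition (exactly 4 times):
  new but new: 4
  new lose new: 4
  new new but: 4
  new new lose: 4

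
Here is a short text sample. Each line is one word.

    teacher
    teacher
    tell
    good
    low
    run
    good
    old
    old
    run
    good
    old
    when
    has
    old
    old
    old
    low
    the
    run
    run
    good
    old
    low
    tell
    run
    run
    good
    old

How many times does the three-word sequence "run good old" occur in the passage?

Scanning the 27 overlapping trigram windows for "run good old":
  position 6–8: run good old
  position 10–12: run good old
  position 21–23: run good old
  position 27–29: run good old

4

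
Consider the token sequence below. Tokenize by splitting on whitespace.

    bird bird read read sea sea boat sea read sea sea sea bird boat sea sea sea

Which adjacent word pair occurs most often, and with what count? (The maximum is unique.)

"sea sea", 5 times

Bigram frequencies (highest first):
  sea sea: 5
  read sea: 2
  boat sea: 2
  bird bird: 1
  bird read: 1
  read read: 1
  … (4 more, each ≤ 1)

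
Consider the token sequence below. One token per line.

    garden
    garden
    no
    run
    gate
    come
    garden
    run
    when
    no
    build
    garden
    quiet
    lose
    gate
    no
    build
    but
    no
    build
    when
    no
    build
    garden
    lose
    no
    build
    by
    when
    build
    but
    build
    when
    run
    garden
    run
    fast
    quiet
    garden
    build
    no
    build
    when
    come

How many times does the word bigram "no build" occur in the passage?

6

Scanning the 43 overlapping bigram windows for "no build":
  position 10–11: no build
  position 16–17: no build
  position 19–20: no build
  position 22–23: no build
  position 26–27: no build
  position 41–42: no build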